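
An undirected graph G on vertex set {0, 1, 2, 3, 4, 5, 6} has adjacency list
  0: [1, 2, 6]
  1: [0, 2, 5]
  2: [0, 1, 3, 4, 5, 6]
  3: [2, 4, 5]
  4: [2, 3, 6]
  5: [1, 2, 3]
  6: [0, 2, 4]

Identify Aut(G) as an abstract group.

the dihedral group of order 12

Vertex 2 is the unique vertex of degree 6; the remaining 6 vertices each have degree 3 and induce a cycle, so G is the wheel on 7 vertices with hub 2. Every automorphism fixes the hub and acts on the rim 6-cycle, so Aut(G) ≅ Aut(C_6) = D_6 of order 12.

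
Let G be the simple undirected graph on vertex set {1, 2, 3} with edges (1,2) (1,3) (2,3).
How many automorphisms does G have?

All 3 vertices are pairwise adjacent: G = K_3. Any permutation of the 3 vertices preserves K_3, so Aut(K_3) = S_3 of order 3! = 6.

6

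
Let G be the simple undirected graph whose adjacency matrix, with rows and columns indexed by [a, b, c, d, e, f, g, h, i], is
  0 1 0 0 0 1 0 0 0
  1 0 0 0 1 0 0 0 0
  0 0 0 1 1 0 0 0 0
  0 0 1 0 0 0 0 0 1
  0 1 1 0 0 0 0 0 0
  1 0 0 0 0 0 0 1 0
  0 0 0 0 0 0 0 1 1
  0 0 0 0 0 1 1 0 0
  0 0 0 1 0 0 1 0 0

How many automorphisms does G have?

18

Every vertex has degree 2 and the graph is connected, so G is the 9-cycle C_9. The automorphisms of the 9-cycle are exactly the symmetries of a regular 9-gon: the dihedral group D_9, |D_9| = 18.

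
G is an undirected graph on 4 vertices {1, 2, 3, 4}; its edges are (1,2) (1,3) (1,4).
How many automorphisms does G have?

6

Vertex 1 has degree 3 and every other vertex has degree 1, so G is the star K_{1,3} with centre 1. Any automorphism fixes the centre and permutes the 3 leaves freely, so Aut(G) ≅ S_3 of order 3! = 6.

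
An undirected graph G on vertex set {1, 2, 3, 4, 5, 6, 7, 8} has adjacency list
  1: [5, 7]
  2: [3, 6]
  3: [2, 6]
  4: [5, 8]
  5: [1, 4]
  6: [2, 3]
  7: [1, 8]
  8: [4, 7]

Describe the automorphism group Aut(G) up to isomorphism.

G has two connected components, {1, 4, 5, 7, 8} and {2, 3, 6}; each is 2-regular, so G = C_5 ⊔ C_3. No automorphism exchanges components of different sizes, hence Aut(G) is the direct product D_3 × D_5, order 60.

D_3 × D_5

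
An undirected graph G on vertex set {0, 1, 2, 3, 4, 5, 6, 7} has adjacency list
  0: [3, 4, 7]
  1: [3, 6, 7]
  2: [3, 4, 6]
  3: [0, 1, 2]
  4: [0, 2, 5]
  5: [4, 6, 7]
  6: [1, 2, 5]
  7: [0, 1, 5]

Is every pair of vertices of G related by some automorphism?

G is 3-regular and bipartite on 2^3 = 8 vertices with girth 4; it is the hypercube graph Q_3. The symmetry group of the 3-cube is the hyperoctahedral group B_3 = Z_2 ≀ S_3, of order 2^3·3! = 48. Under this action every vertex can be carried to every other, so G is vertex-transitive.

Yes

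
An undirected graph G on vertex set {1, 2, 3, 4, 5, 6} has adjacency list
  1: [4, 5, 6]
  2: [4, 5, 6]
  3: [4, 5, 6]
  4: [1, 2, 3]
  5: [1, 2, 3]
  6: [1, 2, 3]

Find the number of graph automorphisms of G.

72

G is 3-regular and bipartite with parts {1, 2, 3} and {4, 5, 6} (each part is independent and every cross-pair is an edge), so G = K_{3,3}. Each part can be permuted independently (S_3 × S_3) and the two equal-size parts can also be swapped, giving (S_3 × S_3) ⋊ Z_2 of order 2·(3!)² = 72.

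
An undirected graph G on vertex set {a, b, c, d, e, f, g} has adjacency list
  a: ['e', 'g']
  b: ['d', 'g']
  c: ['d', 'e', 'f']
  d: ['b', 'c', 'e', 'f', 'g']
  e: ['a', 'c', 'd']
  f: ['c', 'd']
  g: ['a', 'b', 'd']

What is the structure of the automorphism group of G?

The degree sequence is [2, 2, 3, 5, 3, 2, 3]. Checking the degree-preserving permutations of the vertex set shows that none except the identity preserves every edge, so Aut(G) is trivial.

{e}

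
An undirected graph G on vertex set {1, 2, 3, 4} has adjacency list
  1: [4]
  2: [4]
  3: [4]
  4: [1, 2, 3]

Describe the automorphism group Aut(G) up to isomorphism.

S_3

Vertex 4 has degree 3 and every other vertex has degree 1, so G is the star K_{1,3} with centre 4. The 3 leaves are pairwise interchangeable while the centre is fixed, giving Aut(G) = S_3.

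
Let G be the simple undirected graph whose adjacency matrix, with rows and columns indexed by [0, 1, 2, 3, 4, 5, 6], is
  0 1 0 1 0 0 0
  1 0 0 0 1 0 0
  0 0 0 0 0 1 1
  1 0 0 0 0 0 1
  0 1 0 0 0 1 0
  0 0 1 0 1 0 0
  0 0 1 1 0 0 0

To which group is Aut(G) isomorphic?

G is 2-regular and connected on 7 vertices, i.e. the cycle C_7. C_7 has 7 rotations and 7 reflections, so Aut(C_7) ≅ D_7 of order 14.

D_7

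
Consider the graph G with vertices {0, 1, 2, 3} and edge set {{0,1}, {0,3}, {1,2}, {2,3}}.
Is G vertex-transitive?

Yes

G is 2-regular and connected on 4 vertices, i.e. the cycle C_4. C_4 has 4 rotations and 4 reflections, so Aut(C_4) ≅ D_4 of order 8. This group acts transitively on the 4 vertices.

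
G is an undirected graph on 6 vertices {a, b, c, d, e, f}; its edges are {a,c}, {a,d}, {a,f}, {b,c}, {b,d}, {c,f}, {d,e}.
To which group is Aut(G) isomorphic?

The degree sequence is [3, 2, 3, 3, 1, 2]. Checking the degree-preserving permutations of the vertex set shows that none except the identity preserves every edge, so Aut(G) is trivial.

{e}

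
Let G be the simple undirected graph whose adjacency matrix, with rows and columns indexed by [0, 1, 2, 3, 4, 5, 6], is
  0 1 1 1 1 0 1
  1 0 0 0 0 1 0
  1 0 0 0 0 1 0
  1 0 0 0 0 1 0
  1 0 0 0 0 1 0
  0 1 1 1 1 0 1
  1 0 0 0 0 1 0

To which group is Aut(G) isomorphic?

The vertices split by degree into {0, 5} (degree 5) and {1, 2, 3, 4, 6} (degree 2); every edge runs between the two parts, so G is the complete bipartite graph K_{2,5}. The parts have unequal sizes, so no automorphism swaps them; each part is permuted independently, giving S_2 × S_5 of order 2!·5! = 240.

S_2 × S_5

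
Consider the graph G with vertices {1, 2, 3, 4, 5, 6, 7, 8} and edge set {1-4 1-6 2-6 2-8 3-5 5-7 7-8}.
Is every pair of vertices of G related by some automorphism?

Automorphisms preserve degree, but G has vertices of degree 1 and vertices of degree 2; no automorphism maps one to the other, so G is not vertex-transitive.

No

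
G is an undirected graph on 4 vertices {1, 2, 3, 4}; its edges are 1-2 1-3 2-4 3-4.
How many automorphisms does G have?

Every vertex has degree 2 and the graph is connected, so G is the 4-cycle C_4. C_4 has 4 rotations and 4 reflections, so Aut(C_4) ≅ D_4 of order 8.

8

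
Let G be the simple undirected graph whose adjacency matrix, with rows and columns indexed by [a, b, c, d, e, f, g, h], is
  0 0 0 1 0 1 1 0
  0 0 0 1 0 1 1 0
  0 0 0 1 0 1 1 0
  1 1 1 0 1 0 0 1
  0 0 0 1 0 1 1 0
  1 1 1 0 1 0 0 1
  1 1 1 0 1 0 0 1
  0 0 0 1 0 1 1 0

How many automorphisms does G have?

The vertices split by degree into {d, f, g} (degree 5) and {a, b, c, e, h} (degree 3); every edge runs between the two parts, so G is the complete bipartite graph K_{3,5}. Automorphisms preserve the bipartition setwise (since the parts differ in size) and act as S_3 × S_5 within it; |Aut| = 720.

720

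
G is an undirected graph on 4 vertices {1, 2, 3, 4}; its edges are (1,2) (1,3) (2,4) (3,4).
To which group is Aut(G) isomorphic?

the dihedral group of order 8

G is 2-regular and bipartite on 2^2 = 4 vertices with girth 4; it is the hypercube graph Q_2. Aut(Q_2) consists of the signed permutations of the 2 coordinate axes: 2! permutations times 2^2 sign flips, so |Aut| = 2^2·2! = 8.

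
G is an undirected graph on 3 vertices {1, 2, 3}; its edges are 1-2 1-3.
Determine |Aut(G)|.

The degree sequence is [2, 1, 1]; the two degree-1 vertices 2 and 3 are the ends of a path, so G = P_3. The only nontrivial automorphism of a path is the end-to-end reflection, so Aut(G) ≅ Z_2.

2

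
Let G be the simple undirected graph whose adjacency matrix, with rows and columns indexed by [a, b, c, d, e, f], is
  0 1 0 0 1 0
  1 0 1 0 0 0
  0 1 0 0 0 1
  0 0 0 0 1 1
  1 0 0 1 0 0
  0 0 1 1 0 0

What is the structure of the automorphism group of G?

G is 2-regular and connected on 6 vertices, i.e. the cycle C_6. The automorphisms of the 6-cycle are exactly the symmetries of a regular 6-gon: the dihedral group D_6, |D_6| = 12.

D_6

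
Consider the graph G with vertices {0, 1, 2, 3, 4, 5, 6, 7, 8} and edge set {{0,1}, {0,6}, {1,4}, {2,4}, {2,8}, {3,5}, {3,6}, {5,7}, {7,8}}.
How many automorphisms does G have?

G is 2-regular and connected on 9 vertices, i.e. the cycle C_9. The automorphisms of the 9-cycle are exactly the symmetries of a regular 9-gon: the dihedral group D_9, |D_9| = 18.

18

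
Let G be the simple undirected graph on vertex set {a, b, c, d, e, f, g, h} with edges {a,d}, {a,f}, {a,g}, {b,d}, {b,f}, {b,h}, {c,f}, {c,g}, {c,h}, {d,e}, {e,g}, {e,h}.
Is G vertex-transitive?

Yes

G is 3-regular and bipartite on 2^3 = 8 vertices with girth 4; it is the hypercube graph Q_3. Aut(Q_3) consists of the signed permutations of the 3 coordinate axes: 3! permutations times 2^3 sign flips, so |Aut| = 2^3·3! = 48. This group acts transitively on the 8 vertices.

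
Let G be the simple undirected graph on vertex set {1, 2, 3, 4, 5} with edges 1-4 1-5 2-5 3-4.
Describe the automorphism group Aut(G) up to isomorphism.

Z_2

The degree sequence is [2, 1, 1, 2, 2]; the two degree-1 vertices 2 and 3 are the ends of a path, so G = P_5. A path has exactly one nontrivial symmetry — reversal — giving Aut(G) of order 2.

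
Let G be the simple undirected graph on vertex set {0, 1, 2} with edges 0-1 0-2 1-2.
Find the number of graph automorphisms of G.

6

Every vertex has degree 2, so G is the complete graph K_3. Any permutation of the 3 vertices preserves K_3, so Aut(K_3) = S_3 of order 3! = 6.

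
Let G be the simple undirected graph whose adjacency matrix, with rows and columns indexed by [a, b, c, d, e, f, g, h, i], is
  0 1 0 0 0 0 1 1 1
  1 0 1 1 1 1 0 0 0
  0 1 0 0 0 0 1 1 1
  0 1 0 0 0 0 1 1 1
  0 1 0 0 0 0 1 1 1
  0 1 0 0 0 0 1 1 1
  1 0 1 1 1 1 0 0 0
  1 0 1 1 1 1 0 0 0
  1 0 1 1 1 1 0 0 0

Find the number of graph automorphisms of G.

2880

The vertices split by degree into {b, g, h, i} (degree 5) and {a, c, d, e, f} (degree 4); every edge runs between the two parts, so G is the complete bipartite graph K_{4,5}. Automorphisms preserve the bipartition setwise (since the parts differ in size) and act as S_4 × S_5 within it; |Aut| = 2880.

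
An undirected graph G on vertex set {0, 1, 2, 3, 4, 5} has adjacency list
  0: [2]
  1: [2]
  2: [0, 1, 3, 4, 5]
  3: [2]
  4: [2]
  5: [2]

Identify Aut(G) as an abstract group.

the symmetric group on 5 letters

Vertex 2 has degree 5 and every other vertex has degree 1, so G is the star K_{1,5} with centre 2. Any automorphism fixes the centre and permutes the 5 leaves freely, so Aut(G) ≅ S_5 of order 5! = 120.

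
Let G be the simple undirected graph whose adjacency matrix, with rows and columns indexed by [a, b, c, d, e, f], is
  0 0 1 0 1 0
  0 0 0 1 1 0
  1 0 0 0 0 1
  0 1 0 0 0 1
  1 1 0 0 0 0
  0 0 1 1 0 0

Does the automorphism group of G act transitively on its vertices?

Every vertex has degree 2 and the graph is connected, so G is the 6-cycle C_6. C_6 has 6 rotations and 6 reflections, so Aut(C_6) ≅ D_6 of order 12. Under this action every vertex can be carried to every other, so G is vertex-transitive.

Yes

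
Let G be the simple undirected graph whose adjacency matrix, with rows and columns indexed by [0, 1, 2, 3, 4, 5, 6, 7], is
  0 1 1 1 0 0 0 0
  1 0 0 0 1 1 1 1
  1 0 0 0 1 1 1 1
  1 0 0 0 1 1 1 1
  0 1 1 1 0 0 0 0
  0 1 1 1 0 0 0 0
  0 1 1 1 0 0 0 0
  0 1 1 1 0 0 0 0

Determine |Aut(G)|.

The vertices split by degree into {1, 2, 3} (degree 5) and {0, 4, 5, 6, 7} (degree 3); every edge runs between the two parts, so G is the complete bipartite graph K_{3,5}. Automorphisms preserve the bipartition setwise (since the parts differ in size) and act as S_5 × S_3 within it; |Aut| = 720.

720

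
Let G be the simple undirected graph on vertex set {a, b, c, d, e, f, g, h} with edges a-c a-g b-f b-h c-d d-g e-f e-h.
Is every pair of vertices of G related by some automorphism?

G has two connected components, {b, e, f, h} and {a, c, d, g}; each is 2-regular, so G = C_4 ⊔ C_4. With two isomorphic components, Aut(G) = Aut(C_4) ≀ S_2 = (D_4 × D_4) ⋊ Z_2: permute each cycle by D_4, then optionally swap the two cycles. Order 2·(2·4)² = 128. This group acts transitively on the 8 vertices.

Yes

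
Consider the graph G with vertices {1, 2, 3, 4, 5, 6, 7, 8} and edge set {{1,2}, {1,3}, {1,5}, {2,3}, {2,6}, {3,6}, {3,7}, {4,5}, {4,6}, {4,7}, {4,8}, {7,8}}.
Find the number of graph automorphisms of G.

1

The degree sequence is [3, 3, 4, 4, 2, 3, 3, 2]. Checking the degree-preserving permutations of the vertex set shows that none except the identity preserves every edge, so Aut(G) is trivial.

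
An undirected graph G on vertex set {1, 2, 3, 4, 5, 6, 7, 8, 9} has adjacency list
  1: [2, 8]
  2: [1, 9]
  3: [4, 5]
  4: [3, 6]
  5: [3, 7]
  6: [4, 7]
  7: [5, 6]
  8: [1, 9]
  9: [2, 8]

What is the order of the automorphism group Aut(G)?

G has two connected components, {3, 4, 5, 6, 7} and {1, 2, 8, 9}; each is 2-regular, so G = C_5 ⊔ C_4. The components are non-isomorphic (different sizes), so Aut(G) = Aut(C_5) × Aut(C_4) = D_5 × D_4 of order 10·8 = 80.

80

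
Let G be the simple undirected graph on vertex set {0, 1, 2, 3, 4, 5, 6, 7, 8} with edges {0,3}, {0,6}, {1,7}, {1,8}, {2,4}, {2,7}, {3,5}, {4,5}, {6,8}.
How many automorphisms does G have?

Every vertex has degree 2 and the graph is connected, so G is the 9-cycle C_9. The automorphisms of the 9-cycle are exactly the symmetries of a regular 9-gon: the dihedral group D_9, |D_9| = 18.

18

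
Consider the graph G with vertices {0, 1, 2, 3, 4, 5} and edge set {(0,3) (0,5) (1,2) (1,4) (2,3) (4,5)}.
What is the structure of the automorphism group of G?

G is 2-regular and connected on 6 vertices, i.e. the cycle C_6. The automorphisms of the 6-cycle are exactly the symmetries of a regular 6-gon: the dihedral group D_6, |D_6| = 12.

the dihedral group of order 12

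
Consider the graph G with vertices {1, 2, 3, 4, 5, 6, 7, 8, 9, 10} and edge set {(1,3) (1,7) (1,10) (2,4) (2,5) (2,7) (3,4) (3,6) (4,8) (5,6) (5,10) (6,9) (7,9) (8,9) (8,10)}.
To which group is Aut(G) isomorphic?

G is 3-regular on 10 vertices with no triangles and no 4-cycles (girth 5): this is the Petersen graph. Viewing the Petersen graph as the Kneser graph K(5,2) — vertices are 2-subsets of {1,…,5}, edges join disjoint pairs — its automorphisms are exactly the permutations of the 5-element set, so Aut ≅ S_5 of order 120.

the symmetric group S_5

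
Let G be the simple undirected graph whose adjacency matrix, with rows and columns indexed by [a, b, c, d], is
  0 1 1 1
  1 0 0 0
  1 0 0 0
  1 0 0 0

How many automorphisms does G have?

6

Vertex a has degree 3 and every other vertex has degree 1, so G is the star K_{1,3} with centre a. Any automorphism fixes the centre and permutes the 3 leaves freely, so Aut(G) ≅ S_3 of order 3! = 6.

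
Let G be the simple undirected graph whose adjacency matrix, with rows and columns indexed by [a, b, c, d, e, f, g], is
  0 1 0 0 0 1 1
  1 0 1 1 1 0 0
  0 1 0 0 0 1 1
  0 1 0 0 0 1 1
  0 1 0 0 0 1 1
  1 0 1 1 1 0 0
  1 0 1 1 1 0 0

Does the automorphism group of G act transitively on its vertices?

No

Automorphisms preserve degree, but G has vertices of degree 3 and vertices of degree 4; no automorphism maps one to the other, so G is not vertex-transitive.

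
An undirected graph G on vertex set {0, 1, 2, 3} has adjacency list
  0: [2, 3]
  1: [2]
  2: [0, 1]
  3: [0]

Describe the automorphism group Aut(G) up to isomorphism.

The degree sequence is [2, 1, 2, 1]; the two degree-1 vertices 1 and 3 are the ends of a path, so G = P_4. A path has exactly one nontrivial symmetry — reversal — giving Aut(G) of order 2.

Z_2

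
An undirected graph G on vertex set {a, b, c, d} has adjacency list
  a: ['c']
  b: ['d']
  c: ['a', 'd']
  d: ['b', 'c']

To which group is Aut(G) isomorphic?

The degree sequence is [1, 1, 2, 2]; the two degree-1 vertices a and b are the ends of a path, so G = P_4. A path has exactly one nontrivial symmetry — reversal — giving Aut(G) of order 2.

the cyclic group of order 2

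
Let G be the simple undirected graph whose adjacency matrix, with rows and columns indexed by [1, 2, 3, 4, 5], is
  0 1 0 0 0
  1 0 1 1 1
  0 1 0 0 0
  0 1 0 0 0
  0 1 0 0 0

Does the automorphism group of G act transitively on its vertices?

No

Vertex 2 is the only vertex of degree 4, so every automorphism fixes it; G is not vertex-transitive.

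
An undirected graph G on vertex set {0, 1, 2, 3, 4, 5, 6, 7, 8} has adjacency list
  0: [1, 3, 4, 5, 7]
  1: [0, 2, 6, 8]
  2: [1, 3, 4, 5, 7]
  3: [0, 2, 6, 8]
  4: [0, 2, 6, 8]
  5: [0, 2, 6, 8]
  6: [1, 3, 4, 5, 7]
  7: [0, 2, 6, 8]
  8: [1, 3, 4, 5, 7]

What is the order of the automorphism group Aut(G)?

2880

The vertices split by degree into {0, 2, 6, 8} (degree 5) and {1, 3, 4, 5, 7} (degree 4); every edge runs between the two parts, so G is the complete bipartite graph K_{4,5}. The parts have unequal sizes, so no automorphism swaps them; each part is permuted independently, giving S_5 × S_4 of order 5!·4! = 2880.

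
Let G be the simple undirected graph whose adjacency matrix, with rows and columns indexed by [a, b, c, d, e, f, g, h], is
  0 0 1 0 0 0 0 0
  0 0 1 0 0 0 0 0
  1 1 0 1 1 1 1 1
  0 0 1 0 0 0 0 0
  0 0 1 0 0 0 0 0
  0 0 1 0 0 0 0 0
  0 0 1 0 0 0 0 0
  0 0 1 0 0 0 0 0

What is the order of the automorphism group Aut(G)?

Vertex c has degree 7 and every other vertex has degree 1, so G is the star K_{1,7} with centre c. The 7 leaves are pairwise interchangeable while the centre is fixed, giving Aut(G) = S_7.

5040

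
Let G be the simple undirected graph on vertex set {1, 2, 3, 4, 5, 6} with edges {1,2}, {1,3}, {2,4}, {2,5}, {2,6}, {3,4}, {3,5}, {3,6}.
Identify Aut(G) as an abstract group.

S_2 × S_4

The vertices split by degree into {2, 3} (degree 4) and {1, 4, 5, 6} (degree 2); every edge runs between the two parts, so G is the complete bipartite graph K_{2,4}. Automorphisms preserve the bipartition setwise (since the parts differ in size) and act as S_2 × S_4 within it; |Aut| = 48.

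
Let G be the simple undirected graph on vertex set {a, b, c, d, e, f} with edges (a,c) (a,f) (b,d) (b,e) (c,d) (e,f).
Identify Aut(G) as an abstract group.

Every vertex has degree 2 and the graph is connected, so G is the 6-cycle C_6. C_6 has 6 rotations and 6 reflections, so Aut(C_6) ≅ D_6 of order 12.

the dihedral group of order 12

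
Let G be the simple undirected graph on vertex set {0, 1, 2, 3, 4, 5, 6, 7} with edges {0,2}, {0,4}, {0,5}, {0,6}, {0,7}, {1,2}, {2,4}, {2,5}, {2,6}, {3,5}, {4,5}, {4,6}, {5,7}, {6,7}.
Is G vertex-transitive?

No

Vertex 7 is the only vertex of degree 3, so every automorphism fixes it; G is not vertex-transitive.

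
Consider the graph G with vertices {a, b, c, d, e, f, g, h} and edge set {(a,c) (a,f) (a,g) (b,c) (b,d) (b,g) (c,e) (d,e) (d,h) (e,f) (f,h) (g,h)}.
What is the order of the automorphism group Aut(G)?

48

G is 3-regular and bipartite on 2^3 = 8 vertices with girth 4; it is the hypercube graph Q_3. Aut(Q_3) consists of the signed permutations of the 3 coordinate axes: 3! permutations times 2^3 sign flips, so |Aut| = 2^3·3! = 48.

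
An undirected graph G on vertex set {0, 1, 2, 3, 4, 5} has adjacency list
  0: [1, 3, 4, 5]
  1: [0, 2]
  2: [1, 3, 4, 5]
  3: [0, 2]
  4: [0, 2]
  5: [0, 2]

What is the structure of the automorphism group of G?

S_2 × S_4

The vertices split by degree into {0, 2} (degree 4) and {1, 3, 4, 5} (degree 2); every edge runs between the two parts, so G is the complete bipartite graph K_{2,4}. Automorphisms preserve the bipartition setwise (since the parts differ in size) and act as S_2 × S_4 within it; |Aut| = 48.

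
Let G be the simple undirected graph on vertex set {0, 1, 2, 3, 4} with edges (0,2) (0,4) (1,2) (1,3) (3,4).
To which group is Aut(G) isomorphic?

D_5

G is 2-regular and connected on 5 vertices, i.e. the cycle C_5. C_5 has 5 rotations and 5 reflections, so Aut(C_5) ≅ D_5 of order 10.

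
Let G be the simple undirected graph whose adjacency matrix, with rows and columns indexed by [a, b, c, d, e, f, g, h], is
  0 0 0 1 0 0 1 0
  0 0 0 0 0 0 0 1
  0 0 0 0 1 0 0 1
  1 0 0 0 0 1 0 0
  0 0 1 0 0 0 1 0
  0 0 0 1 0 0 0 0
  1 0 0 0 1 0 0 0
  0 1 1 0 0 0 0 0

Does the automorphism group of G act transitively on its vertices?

No

Automorphisms preserve degree, but G has vertices of degree 1 and vertices of degree 2; no automorphism maps one to the other, so G is not vertex-transitive.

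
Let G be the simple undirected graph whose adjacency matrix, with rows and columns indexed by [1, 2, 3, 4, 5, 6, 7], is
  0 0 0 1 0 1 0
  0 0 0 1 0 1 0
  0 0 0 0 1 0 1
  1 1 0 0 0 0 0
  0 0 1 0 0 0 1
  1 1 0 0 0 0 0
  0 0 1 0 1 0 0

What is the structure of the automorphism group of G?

D_3 × D_4

G has two connected components, {1, 2, 4, 6} and {3, 5, 7}; each is 2-regular, so G = C_4 ⊔ C_3. The components are non-isomorphic (different sizes), so Aut(G) = Aut(C_3) × Aut(C_4) = D_3 × D_4 of order 6·8 = 48.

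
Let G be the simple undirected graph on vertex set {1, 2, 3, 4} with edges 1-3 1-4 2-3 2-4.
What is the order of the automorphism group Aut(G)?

8

G is 2-regular and bipartite with parts {3, 4} and {1, 2} (each part is independent and every cross-pair is an edge), so G = K_{2,2}. Each part can be permuted independently (S_2 × S_2) and the two equal-size parts can also be swapped, giving (S_2 × S_2) ⋊ Z_2 of order 2·(2!)² = 8.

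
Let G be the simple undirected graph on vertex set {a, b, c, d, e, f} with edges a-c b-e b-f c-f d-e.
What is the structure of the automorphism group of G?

The degree sequence is [1, 2, 2, 1, 2, 2]; the two degree-1 vertices a and d are the ends of a path, so G = P_6. A path has exactly one nontrivial symmetry — reversal — giving Aut(G) of order 2.

Z_2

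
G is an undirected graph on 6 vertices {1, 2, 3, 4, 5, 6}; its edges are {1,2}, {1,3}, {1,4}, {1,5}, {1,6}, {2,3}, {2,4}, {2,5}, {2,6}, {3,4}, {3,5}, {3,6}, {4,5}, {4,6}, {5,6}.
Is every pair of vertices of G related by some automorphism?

Yes

Every vertex has degree 5, so G is the complete graph K_6. Any permutation of the 6 vertices preserves K_6, so Aut(K_6) = S_6 of order 6! = 720. This group acts transitively on the 6 vertices.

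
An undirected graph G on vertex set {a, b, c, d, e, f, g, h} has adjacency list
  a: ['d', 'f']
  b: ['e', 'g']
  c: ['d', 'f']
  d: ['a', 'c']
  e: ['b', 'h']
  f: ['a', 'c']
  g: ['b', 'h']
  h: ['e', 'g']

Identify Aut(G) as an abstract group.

G has two connected components, {b, e, g, h} and {a, c, d, f}; each is 2-regular, so G = C_4 ⊔ C_4. Aut of a disjoint union of two copies of C_4 is the wreath product D_4 ≀ Z_2, of order 2·8² = 128.

(D_4 × D_4) ⋊ Z_2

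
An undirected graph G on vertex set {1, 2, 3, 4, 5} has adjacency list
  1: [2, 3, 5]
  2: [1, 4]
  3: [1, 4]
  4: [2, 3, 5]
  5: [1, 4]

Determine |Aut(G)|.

12

The vertices split by degree into {1, 4} (degree 3) and {2, 3, 5} (degree 2); every edge runs between the two parts, so G is the complete bipartite graph K_{2,3}. Automorphisms preserve the bipartition setwise (since the parts differ in size) and act as S_2 × S_3 within it; |Aut| = 12.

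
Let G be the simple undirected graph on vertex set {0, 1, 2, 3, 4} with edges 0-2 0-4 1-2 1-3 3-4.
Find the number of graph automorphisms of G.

Every vertex has degree 2 and the graph is connected, so G is the 5-cycle C_5. The automorphisms of the 5-cycle are exactly the symmetries of a regular 5-gon: the dihedral group D_5, |D_5| = 10.

10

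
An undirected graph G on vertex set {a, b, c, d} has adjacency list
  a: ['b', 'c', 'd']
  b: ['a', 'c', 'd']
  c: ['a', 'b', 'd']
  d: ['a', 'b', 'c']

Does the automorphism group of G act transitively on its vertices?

Yes

All 4 vertices are pairwise adjacent: G = K_4. Any permutation of the 4 vertices preserves K_4, so Aut(K_4) = S_4 of order 4! = 24. Under this action every vertex can be carried to every other, so G is vertex-transitive.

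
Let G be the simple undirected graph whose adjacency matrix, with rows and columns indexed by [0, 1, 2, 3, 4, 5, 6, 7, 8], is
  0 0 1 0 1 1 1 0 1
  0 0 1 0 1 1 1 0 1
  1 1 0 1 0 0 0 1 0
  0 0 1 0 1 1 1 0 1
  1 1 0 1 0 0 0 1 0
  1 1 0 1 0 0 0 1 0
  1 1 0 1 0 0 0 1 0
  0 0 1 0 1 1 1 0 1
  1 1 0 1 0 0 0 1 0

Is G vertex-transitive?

No

Automorphisms preserve degree, but G has vertices of degree 4 and vertices of degree 5; no automorphism maps one to the other, so G is not vertex-transitive.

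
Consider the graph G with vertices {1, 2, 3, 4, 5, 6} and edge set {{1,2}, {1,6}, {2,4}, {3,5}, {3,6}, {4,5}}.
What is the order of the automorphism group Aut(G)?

12

Every vertex has degree 2 and the graph is connected, so G is the 6-cycle C_6. The automorphisms of the 6-cycle are exactly the symmetries of a regular 6-gon: the dihedral group D_6, |D_6| = 12.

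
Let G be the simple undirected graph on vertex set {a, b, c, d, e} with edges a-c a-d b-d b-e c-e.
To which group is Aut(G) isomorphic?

D_5

Every vertex has degree 2 and the graph is connected, so G is the 5-cycle C_5. The automorphisms of the 5-cycle are exactly the symmetries of a regular 5-gon: the dihedral group D_5, |D_5| = 10.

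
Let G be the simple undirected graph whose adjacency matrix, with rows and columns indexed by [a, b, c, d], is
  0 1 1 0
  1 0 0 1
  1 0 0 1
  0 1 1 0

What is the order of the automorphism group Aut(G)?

8

Every vertex has degree 2 and the graph is connected, so G is the 4-cycle C_4. C_4 has 4 rotations and 4 reflections, so Aut(C_4) ≅ D_4 of order 8.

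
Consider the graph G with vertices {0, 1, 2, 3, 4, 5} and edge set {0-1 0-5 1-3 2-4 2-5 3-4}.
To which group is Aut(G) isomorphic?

the dihedral group of order 12

Every vertex has degree 2 and the graph is connected, so G is the 6-cycle C_6. C_6 has 6 rotations and 6 reflections, so Aut(C_6) ≅ D_6 of order 12.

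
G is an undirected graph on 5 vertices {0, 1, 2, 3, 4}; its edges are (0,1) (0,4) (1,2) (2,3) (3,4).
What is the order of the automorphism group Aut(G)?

10

Every vertex has degree 2 and the graph is connected, so G is the 5-cycle C_5. The automorphisms of the 5-cycle are exactly the symmetries of a regular 5-gon: the dihedral group D_5, |D_5| = 10.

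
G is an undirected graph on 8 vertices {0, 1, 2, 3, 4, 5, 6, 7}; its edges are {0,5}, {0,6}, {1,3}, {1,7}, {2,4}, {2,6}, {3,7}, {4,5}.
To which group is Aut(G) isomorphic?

D_3 × D_5

G has two connected components, {0, 2, 4, 5, 6} and {1, 3, 7}; each is 2-regular, so G = C_5 ⊔ C_3. No automorphism exchanges components of different sizes, hence Aut(G) is the direct product D_3 × D_5, order 60.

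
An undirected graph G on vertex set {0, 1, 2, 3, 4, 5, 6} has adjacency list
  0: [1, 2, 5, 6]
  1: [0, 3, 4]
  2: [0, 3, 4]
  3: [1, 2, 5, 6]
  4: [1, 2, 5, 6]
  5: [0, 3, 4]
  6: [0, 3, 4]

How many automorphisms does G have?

The vertices split by degree into {0, 3, 4} (degree 4) and {1, 2, 5, 6} (degree 3); every edge runs between the two parts, so G is the complete bipartite graph K_{3,4}. Automorphisms preserve the bipartition setwise (since the parts differ in size) and act as S_4 × S_3 within it; |Aut| = 144.

144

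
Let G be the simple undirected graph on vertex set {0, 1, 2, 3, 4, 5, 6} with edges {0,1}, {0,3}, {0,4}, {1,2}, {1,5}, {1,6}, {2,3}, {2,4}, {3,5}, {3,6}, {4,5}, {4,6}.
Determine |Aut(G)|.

The vertices split by degree into {1, 3, 4} (degree 4) and {0, 2, 5, 6} (degree 3); every edge runs between the two parts, so G is the complete bipartite graph K_{3,4}. Automorphisms preserve the bipartition setwise (since the parts differ in size) and act as S_4 × S_3 within it; |Aut| = 144.

144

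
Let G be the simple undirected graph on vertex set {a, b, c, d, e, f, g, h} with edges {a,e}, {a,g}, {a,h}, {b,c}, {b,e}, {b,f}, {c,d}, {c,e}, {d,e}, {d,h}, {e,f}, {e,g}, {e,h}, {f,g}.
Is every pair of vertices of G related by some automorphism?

No

Vertex e is the only vertex of degree 7, so every automorphism fixes it; G is not vertex-transitive.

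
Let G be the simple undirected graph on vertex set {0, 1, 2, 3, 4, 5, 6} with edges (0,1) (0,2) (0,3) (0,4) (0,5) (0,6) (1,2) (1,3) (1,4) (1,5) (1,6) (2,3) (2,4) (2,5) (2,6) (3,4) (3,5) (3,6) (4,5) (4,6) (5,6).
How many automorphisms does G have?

5040

Every vertex has degree 6, so G is the complete graph K_7. Any permutation of the 7 vertices preserves K_7, so Aut(K_7) = S_7 of order 7! = 5040.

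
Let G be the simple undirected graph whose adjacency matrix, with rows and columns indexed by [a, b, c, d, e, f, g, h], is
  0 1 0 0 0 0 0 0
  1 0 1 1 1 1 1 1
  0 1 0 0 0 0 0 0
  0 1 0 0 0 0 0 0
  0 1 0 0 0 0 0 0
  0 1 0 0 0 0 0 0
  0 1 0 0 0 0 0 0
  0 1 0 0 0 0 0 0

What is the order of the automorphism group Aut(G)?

Vertex b has degree 7 and every other vertex has degree 1, so G is the star K_{1,7} with centre b. The 7 leaves are pairwise interchangeable while the centre is fixed, giving Aut(G) = S_7.

5040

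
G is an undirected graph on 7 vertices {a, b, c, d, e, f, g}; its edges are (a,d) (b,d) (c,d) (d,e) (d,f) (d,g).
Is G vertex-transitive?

Vertex d is the only vertex of degree 6, so every automorphism fixes it; G is not vertex-transitive.

No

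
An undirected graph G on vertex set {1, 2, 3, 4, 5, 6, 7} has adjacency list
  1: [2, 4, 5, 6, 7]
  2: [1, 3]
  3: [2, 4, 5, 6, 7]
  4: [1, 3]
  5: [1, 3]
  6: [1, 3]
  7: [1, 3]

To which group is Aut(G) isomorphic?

The vertices split by degree into {1, 3} (degree 5) and {2, 4, 5, 6, 7} (degree 2); every edge runs between the two parts, so G is the complete bipartite graph K_{2,5}. The parts have unequal sizes, so no automorphism swaps them; each part is permuted independently, giving S_5 × S_2 of order 5!·2! = 240.

S_5 × S_2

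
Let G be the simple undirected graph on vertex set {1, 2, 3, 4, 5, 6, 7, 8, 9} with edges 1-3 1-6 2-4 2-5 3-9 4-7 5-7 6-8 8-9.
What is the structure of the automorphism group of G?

G has two connected components, {1, 3, 6, 8, 9} and {2, 4, 5, 7}; each is 2-regular, so G = C_5 ⊔ C_4. The components are non-isomorphic (different sizes), so Aut(G) = Aut(C_5) × Aut(C_4) = D_5 × D_4 of order 10·8 = 80.

D_5 × D_4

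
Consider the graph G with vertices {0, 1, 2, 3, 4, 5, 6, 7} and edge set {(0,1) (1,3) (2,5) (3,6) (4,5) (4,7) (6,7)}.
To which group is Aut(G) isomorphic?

Z_2

The degree sequence is [1, 2, 1, 2, 2, 2, 2, 2]; the two degree-1 vertices 0 and 2 are the ends of a path, so G = P_8. The only nontrivial automorphism of a path is the end-to-end reflection, so Aut(G) ≅ Z_2.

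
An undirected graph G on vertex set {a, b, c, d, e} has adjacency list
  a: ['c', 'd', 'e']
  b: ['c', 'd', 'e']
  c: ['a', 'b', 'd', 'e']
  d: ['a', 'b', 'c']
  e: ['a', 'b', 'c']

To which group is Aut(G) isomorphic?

Vertex c is the unique vertex of degree 4; the remaining 4 vertices each have degree 3 and induce a cycle, so G is the wheel on 5 vertices with hub c. With the hub fixed, the remaining symmetry is that of the rim cycle C_4, giving the dihedral group D_4.

D_4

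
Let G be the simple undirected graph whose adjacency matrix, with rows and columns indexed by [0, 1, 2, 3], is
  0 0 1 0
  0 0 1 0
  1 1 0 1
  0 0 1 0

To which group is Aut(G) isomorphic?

S_3

Vertex 2 has degree 3 and every other vertex has degree 1, so G is the star K_{1,3} with centre 2. Any automorphism fixes the centre and permutes the 3 leaves freely, so Aut(G) ≅ S_3 of order 3! = 6.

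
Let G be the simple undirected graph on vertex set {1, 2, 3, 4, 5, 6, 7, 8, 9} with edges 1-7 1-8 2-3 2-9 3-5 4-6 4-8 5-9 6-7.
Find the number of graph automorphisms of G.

G has two connected components, {1, 4, 6, 7, 8} and {2, 3, 5, 9}; each is 2-regular, so G = C_5 ⊔ C_4. No automorphism exchanges components of different sizes, hence Aut(G) is the direct product D_4 × D_5, order 80.

80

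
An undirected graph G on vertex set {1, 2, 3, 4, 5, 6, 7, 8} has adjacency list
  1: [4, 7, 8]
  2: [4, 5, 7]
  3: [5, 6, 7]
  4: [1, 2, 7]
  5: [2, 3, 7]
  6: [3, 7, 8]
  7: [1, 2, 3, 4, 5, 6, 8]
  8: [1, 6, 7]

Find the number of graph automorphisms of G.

Vertex 7 is the unique vertex of degree 7; the remaining 7 vertices each have degree 3 and induce a cycle, so G is the wheel on 8 vertices with hub 7. With the hub fixed, the remaining symmetry is that of the rim cycle C_7, giving the dihedral group D_7.

14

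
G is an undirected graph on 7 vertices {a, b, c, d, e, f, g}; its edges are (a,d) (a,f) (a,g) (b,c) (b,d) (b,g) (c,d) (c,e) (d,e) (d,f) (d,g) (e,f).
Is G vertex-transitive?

No

Vertex d is the only vertex of degree 6, so every automorphism fixes it; G is not vertex-transitive.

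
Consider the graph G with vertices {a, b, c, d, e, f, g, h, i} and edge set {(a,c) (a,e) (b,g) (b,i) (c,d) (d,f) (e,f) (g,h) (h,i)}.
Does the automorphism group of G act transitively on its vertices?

No

G has two connected components, {a, c, d, e, f} and {b, g, h, i}; each is 2-regular, so G = C_5 ⊔ C_4. The orbit of a under Aut(G) is {a, c, d, e, f}, which does not contain b, so G is not vertex-transitive.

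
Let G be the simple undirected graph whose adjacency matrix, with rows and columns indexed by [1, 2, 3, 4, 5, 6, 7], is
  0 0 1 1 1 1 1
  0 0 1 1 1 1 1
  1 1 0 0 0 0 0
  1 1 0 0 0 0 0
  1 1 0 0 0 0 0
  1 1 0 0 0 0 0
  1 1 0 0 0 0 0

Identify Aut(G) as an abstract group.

S_2 × S_5

The vertices split by degree into {1, 2} (degree 5) and {3, 4, 5, 6, 7} (degree 2); every edge runs between the two parts, so G is the complete bipartite graph K_{2,5}. Automorphisms preserve the bipartition setwise (since the parts differ in size) and act as S_2 × S_5 within it; |Aut| = 240.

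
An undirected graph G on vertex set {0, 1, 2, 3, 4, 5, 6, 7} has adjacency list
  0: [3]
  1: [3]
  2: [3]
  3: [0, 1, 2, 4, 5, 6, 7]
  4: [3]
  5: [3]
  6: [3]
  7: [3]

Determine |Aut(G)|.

Vertex 3 has degree 7 and every other vertex has degree 1, so G is the star K_{1,7} with centre 3. Any automorphism fixes the centre and permutes the 7 leaves freely, so Aut(G) ≅ S_7 of order 7! = 5040.

5040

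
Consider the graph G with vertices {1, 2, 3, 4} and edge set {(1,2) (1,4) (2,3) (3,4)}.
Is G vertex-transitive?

Yes

G is 2-regular and connected on 4 vertices, i.e. the cycle C_4. The automorphisms of the 4-cycle are exactly the symmetries of a regular 4-gon: the dihedral group D_4, |D_4| = 8. Under this action every vertex can be carried to every other, so G is vertex-transitive.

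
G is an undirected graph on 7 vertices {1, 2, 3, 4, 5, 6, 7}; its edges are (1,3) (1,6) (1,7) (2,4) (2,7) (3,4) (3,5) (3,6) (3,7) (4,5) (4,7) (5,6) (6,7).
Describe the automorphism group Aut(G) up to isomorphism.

Degrees alone do not determine every vertex (e.g. 1 and 5 both have degree 3), but their neighbour-degree multisets differ: N(1) has degrees [4, 5, 5] while N(5) has degrees [4, 4, 5]. Repeating this refinement separates all vertices, so the only automorphism is the identity.

the trivial group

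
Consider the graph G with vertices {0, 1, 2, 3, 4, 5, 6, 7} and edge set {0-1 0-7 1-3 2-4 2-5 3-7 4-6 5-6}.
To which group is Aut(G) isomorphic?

G has two connected components, {2, 4, 5, 6} and {0, 1, 3, 7}; each is 2-regular, so G = C_4 ⊔ C_4. With two isomorphic components, Aut(G) = Aut(C_4) ≀ S_2 = (D_4 × D_4) ⋊ Z_2: permute each cycle by D_4, then optionally swap the two cycles. Order 2·(2·4)² = 128.

D_4 ≀ Z_2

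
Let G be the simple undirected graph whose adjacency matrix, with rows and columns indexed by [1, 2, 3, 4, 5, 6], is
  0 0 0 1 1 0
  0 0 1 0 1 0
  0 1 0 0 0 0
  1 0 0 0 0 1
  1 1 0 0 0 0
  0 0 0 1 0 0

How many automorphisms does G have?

2

The degree sequence is [2, 2, 1, 2, 2, 1]; the two degree-1 vertices 3 and 6 are the ends of a path, so G = P_6. The only nontrivial automorphism of a path is the end-to-end reflection, so Aut(G) ≅ Z_2.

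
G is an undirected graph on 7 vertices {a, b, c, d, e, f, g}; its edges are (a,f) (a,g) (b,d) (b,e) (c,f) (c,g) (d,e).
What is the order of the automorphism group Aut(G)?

48

G has two connected components, {a, c, f, g} and {b, d, e}; each is 2-regular, so G = C_4 ⊔ C_3. The components are non-isomorphic (different sizes), so Aut(G) = Aut(C_4) × Aut(C_3) = D_4 × D_3 of order 8·6 = 48.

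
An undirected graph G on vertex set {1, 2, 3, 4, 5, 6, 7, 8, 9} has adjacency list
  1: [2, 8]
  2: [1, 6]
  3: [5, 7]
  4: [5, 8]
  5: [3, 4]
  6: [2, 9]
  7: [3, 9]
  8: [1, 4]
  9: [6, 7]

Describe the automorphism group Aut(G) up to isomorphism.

Every vertex has degree 2 and the graph is connected, so G is the 9-cycle C_9. C_9 has 9 rotations and 9 reflections, so Aut(C_9) ≅ D_9 of order 18.

D_9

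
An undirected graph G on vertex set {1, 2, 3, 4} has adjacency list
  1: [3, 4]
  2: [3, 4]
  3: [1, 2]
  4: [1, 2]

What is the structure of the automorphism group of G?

G is 2-regular and bipartite on 2^2 = 4 vertices with girth 4; it is the hypercube graph Q_2. Aut(Q_2) consists of the signed permutations of the 2 coordinate axes: 2! permutations times 2^2 sign flips, so |Aut| = 2^2·2! = 8.

the hyperoctahedral group B_2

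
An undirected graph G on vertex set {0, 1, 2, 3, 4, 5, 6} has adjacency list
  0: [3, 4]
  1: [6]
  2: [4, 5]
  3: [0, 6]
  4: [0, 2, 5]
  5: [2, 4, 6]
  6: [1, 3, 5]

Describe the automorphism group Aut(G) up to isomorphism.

The degree sequence is [2, 1, 2, 2, 3, 3, 3]. Checking the degree-preserving permutations of the vertex set shows that none except the identity preserves every edge, so Aut(G) is trivial.

the trivial group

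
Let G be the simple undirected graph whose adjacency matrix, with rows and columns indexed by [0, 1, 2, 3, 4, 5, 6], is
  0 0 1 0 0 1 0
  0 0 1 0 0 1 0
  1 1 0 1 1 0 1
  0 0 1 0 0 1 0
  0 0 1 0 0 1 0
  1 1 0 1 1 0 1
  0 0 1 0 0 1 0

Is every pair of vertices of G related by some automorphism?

No

Automorphisms preserve degree, but G has vertices of degree 2 and vertices of degree 5; no automorphism maps one to the other, so G is not vertex-transitive.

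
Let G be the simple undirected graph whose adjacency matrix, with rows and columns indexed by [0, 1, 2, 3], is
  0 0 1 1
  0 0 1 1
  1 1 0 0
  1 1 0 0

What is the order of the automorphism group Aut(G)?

Every vertex has degree 2 and the graph is connected, so G is the 4-cycle C_4. C_4 has 4 rotations and 4 reflections, so Aut(C_4) ≅ D_4 of order 8.

8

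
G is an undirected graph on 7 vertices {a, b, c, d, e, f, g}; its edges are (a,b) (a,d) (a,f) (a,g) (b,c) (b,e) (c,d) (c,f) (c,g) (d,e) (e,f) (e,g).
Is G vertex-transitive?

No

Automorphisms preserve degree, but G has vertices of degree 3 and vertices of degree 4; no automorphism maps one to the other, so G is not vertex-transitive.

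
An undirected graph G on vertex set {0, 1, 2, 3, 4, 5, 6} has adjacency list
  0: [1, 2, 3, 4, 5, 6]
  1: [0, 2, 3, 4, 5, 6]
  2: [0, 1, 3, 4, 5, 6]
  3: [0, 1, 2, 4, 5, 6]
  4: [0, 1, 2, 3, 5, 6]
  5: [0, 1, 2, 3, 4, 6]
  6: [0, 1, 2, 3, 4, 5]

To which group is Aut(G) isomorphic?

the symmetric group on 7 letters

Every vertex has degree 6, so G is the complete graph K_7. Every bijection on the vertex set is an automorphism of K_7; hence Aut(K_7) ≅ S_7, order 5040.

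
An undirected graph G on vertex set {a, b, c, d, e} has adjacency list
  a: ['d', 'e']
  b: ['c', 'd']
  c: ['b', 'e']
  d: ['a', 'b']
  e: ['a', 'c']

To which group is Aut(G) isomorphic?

Every vertex has degree 2 and the graph is connected, so G is the 5-cycle C_5. C_5 has 5 rotations and 5 reflections, so Aut(C_5) ≅ D_5 of order 10.

D_5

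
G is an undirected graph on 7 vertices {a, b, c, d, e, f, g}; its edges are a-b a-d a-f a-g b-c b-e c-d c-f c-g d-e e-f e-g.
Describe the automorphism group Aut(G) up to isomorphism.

The vertices split by degree into {a, c, e} (degree 4) and {b, d, f, g} (degree 3); every edge runs between the two parts, so G is the complete bipartite graph K_{3,4}. The parts have unequal sizes, so no automorphism swaps them; each part is permuted independently, giving S_3 × S_4 of order 3!·4! = 144.

S_3 × S_4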